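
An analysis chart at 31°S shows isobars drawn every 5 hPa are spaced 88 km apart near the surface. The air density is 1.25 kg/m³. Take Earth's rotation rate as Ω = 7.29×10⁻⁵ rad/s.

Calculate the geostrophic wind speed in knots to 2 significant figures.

Coriolis parameter at 31°S:
f = 2Ω sin φ = 2 × 7.29×10⁻⁵ × sin 31° = 7.51×10⁻⁵ s⁻¹
Pressure gradient: |∂P/∂n| = 500 Pa / 88000 m = 5.68×10⁻³ Pa/m
Geostrophic balance (pressure-gradient force = Coriolis force):
V_g = (1/(fρ)) |∂P/∂n| = 5.68×10⁻³ / (7.51×10⁻⁵ × 1.25) = 60.5 m/s
Converting: 60.5 m/s × 1.944 = 120 knots

120 knots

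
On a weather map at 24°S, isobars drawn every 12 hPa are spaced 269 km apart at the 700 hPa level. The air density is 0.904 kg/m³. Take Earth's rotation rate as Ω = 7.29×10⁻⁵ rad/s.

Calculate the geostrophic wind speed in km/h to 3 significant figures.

Coriolis parameter at 24°S:
f = 2Ω sin φ = 2 × 7.29×10⁻⁵ × sin 24° = 5.93×10⁻⁵ s⁻¹
Pressure gradient: |∂P/∂n| = 1200 Pa / 269000 m = 4.46×10⁻³ Pa/m
Geostrophic balance (pressure-gradient force = Coriolis force):
V_g = (1/(fρ)) |∂P/∂n| = 4.46×10⁻³ / (5.93×10⁻⁵ × 0.904) = 83.2 m/s
Converting: 83.2 m/s × 3.6 = 300 km/h

300 km/h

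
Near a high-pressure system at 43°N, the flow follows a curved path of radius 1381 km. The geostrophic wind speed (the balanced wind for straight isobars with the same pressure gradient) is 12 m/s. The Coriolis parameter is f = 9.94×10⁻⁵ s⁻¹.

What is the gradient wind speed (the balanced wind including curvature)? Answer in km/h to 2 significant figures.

48 km/h

Around a high, pressure-gradient force acts outward with centrifugal, so Coriolis balances both:
fV = (1/ρ)|∂P/∂n| + V²/R  →  V² − fR·V + fR·V_g = 0
With fR = 9.94×10⁻⁵ × 1381×10³ m = 137 m/s:
V = [fR − √((fR)² − 4 fR V_g)]/2 = [137 − √(137² − 4×137×12)]/2 = 13.3 m/s
Supergeostrophic (V > V_g = 12 m/s), as expected around a high.
Converting: 13.3 m/s × 3.6 = 48 km/h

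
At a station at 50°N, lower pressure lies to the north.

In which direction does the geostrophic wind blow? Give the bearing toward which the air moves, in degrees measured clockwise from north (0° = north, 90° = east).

090°

The pressure-gradient force points toward the north (bearing 000°).
Geostrophic balance: in the Northern Hemisphere the Coriolis force deflects motion to the right, so the geostrophic wind blows 90° to the right of the pressure-gradient force (low pressure on the left).
Rotating 000° by 90° clockwise gives 090° — the wind blows toward the east.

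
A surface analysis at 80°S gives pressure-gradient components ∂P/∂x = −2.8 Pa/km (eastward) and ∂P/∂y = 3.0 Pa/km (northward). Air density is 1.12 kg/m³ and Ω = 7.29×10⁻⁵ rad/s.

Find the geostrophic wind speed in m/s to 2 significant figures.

Coriolis parameter at 80°S:
f = 2Ω sin φ = 2 × 7.29×10⁻⁵ × sin 80° = 1.44×10⁻⁴ s⁻¹
In the Southern Hemisphere f is negative: f = −1.44×10⁻⁴ s⁻¹.
Component geostrophic relations (x east, y north):
u_g = −(1/(fρ)) ∂P/∂y,  v_g = (1/(fρ)) ∂P/∂x
u_g = −(3.0×10⁻³)/(−1.44×10⁻⁴ × 1.12) = 18.7 m/s;  v_g = (−2.8×10⁻³)/(−1.44×10⁻⁴ × 1.12) = 17.4 m/s
|V_g| = √(u_g² + v_g²) = 25.5 m/s

26 m/s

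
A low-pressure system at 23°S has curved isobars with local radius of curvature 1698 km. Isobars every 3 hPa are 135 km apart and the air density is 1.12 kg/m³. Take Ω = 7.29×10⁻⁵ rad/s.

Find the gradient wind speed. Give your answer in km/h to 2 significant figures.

Coriolis parameter at 23°S:
f = 2Ω sin φ = 2 × 7.29×10⁻⁵ × sin 23° = 5.70×10⁻⁵ s⁻¹
Pressure gradient: |∂P/∂n| = 300 Pa / 135000 m = 2.22×10⁻³ Pa/m
Geostrophic speed: V_g = |∂P/∂n|/(fρ) = 2.22×10⁻³/(5.70×10⁻⁵ × 1.12) = 34.8 m/s
Around a low, centrifugal force acts outward with Coriolis, so pressure-gradient force balances both:
(1/ρ)|∂P/∂n| = fV + V²/R  →  V² + fR·V − fR·V_g = 0
With fR = 5.70×10⁻⁵ × 1698×10³ m = 96.7 m/s:
V = [−fR + √((fR)² + 4 fR V_g)]/2 = [−96.7 + √(96.7² + 4×96.7×34.8)]/2 = 27.2 m/s
Subgeostrophic (V < V_g = 34.8 m/s), as expected around a low.
Converting: 27.2 m/s × 3.6 = 98 km/h

98 km/h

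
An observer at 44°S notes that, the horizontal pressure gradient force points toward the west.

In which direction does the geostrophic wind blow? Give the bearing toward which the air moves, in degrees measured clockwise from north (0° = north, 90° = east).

The pressure-gradient force points toward the west (bearing 270°).
Geostrophic balance: in the Southern Hemisphere the Coriolis force deflects motion to the left, so the geostrophic wind blows 90° to the left of the pressure-gradient force (low pressure on the right).
Rotating 270° by 90° counterclockwise gives 180° — the wind blows toward the south.

180°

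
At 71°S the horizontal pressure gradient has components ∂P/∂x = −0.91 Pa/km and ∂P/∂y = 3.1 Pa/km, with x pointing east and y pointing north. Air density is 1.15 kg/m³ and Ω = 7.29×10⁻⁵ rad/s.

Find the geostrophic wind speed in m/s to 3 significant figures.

20.4 m/s

Coriolis parameter at 71°S:
f = 2Ω sin φ = 2 × 7.29×10⁻⁵ × sin 71° = 1.38×10⁻⁴ s⁻¹
In the Southern Hemisphere f is negative: f = −1.38×10⁻⁴ s⁻¹.
Component geostrophic relations (x east, y north):
u_g = −(1/(fρ)) ∂P/∂y,  v_g = (1/(fρ)) ∂P/∂x
u_g = −(3.1×10⁻³)/(−1.38×10⁻⁴ × 1.15) = 19.6 m/s;  v_g = (−0.91×10⁻³)/(−1.38×10⁻⁴ × 1.15) = 5.74 m/s
|V_g| = √(u_g² + v_g²) = 20.4 m/s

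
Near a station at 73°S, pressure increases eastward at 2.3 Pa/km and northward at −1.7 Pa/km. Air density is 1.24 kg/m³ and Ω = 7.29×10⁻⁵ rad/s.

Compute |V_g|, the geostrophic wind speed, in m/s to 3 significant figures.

Coriolis parameter at 73°S:
f = 2Ω sin φ = 2 × 7.29×10⁻⁵ × sin 73° = 1.39×10⁻⁴ s⁻¹
In the Southern Hemisphere f is negative: f = −1.39×10⁻⁴ s⁻¹.
Component geostrophic relations (x east, y north):
u_g = −(1/(fρ)) ∂P/∂y,  v_g = (1/(fρ)) ∂P/∂x
u_g = −(−1.7×10⁻³)/(−1.39×10⁻⁴ × 1.24) = −9.83 m/s;  v_g = (2.3×10⁻³)/(−1.39×10⁻⁴ × 1.24) = −13.3 m/s
|V_g| = √(u_g² + v_g²) = 16.5 m/s

16.5 m/s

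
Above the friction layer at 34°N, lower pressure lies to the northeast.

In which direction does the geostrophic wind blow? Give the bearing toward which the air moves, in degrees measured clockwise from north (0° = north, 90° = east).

The pressure-gradient force points toward the northeast (bearing 045°).
Geostrophic balance: in the Northern Hemisphere the Coriolis force deflects motion to the right, so the geostrophic wind blows 90° to the right of the pressure-gradient force (low pressure on the left).
Rotating 045° by 90° clockwise gives 135° — the wind blows toward the southeast.

135°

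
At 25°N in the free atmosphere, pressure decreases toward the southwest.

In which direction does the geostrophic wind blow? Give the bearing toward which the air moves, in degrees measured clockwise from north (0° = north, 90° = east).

315°

The pressure-gradient force points toward the southwest (bearing 225°).
Geostrophic balance: in the Northern Hemisphere the Coriolis force deflects motion to the right, so the geostrophic wind blows 90° to the right of the pressure-gradient force (low pressure on the left).
Rotating 225° by 90° clockwise gives 315° — the wind blows toward the northwest.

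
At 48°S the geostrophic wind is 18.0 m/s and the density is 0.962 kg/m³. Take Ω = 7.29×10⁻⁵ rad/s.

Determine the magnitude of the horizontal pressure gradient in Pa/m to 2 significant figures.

1.9×10⁻³ Pa/m

Coriolis parameter at 48°S:
f = 2Ω sin φ = 2 × 7.29×10⁻⁵ × sin 48° = 1.08×10⁻⁴ s⁻¹
Geostrophic balance rearranged: |∂P/∂n| = f ρ V_g
|∂P/∂n| = 1.08×10⁻⁴ × 0.962 × 18.0 = 1.88×10⁻³ Pa/m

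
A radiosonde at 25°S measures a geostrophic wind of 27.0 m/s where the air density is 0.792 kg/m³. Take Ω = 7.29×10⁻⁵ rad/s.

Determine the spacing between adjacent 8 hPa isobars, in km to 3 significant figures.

Coriolis parameter at 25°S:
f = 2Ω sin φ = 2 × 7.29×10⁻⁵ × sin 25° = 6.16×10⁻⁵ s⁻¹
Geostrophic balance rearranged: |∂P/∂n| = f ρ V_g
|∂P/∂n| = 6.16×10⁻⁵ × 0.792 × 27.0 = 1.32×10⁻³ Pa/m
Isobar spacing: Δn = ΔP/|∂P/∂n| = 800 Pa / 1.32×10⁻³ Pa/m = 607149 m ≈ 607 km

607 km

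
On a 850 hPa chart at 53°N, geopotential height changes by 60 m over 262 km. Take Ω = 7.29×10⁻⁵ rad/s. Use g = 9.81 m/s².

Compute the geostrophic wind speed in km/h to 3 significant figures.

Coriolis parameter at 53°N:
f = 2Ω sin φ = 2 × 7.29×10⁻⁵ × sin 53° = 1.16×10⁻⁴ s⁻¹
Height gradient: |∂Z/∂n| = 60 m / 262000 m = 2.29×10⁻⁴
On a pressure surface, geostrophic balance gives V_g = (g/f)|∂Z/∂n|:
V_g = 9.81 × 2.29×10⁻⁴ / 1.16×10⁻⁴ = 19.3 m/s
Converting: 19.3 m/s × 3.6 = 69.5 km/h

69.5 km/h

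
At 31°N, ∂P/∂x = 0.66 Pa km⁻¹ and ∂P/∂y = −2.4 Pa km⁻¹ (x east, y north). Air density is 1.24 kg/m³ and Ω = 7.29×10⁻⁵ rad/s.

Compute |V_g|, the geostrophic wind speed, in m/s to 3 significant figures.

Coriolis parameter at 31°N:
f = 2Ω sin φ = 2 × 7.29×10⁻⁵ × sin 31° = 7.51×10⁻⁵ s⁻¹
Component geostrophic relations (x east, y north):
u_g = −(1/(fρ)) ∂P/∂y,  v_g = (1/(fρ)) ∂P/∂x
u_g = −(−2.4×10⁻³)/(7.51×10⁻⁵ × 1.24) = 25.8 m/s;  v_g = (0.66×10⁻³)/(7.51×10⁻⁵ × 1.24) = 7.09 m/s
|V_g| = √(u_g² + v_g²) = 26.7 m/s

26.7 m/s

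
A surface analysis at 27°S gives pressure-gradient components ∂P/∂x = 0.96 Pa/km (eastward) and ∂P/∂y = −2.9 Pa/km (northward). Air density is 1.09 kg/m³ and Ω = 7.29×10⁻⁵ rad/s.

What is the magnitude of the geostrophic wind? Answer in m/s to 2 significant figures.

Coriolis parameter at 27°S:
f = 2Ω sin φ = 2 × 7.29×10⁻⁵ × sin 27° = 6.62×10⁻⁵ s⁻¹
In the Southern Hemisphere f is negative: f = −6.62×10⁻⁵ s⁻¹.
Component geostrophic relations (x east, y north):
u_g = −(1/(fρ)) ∂P/∂y,  v_g = (1/(fρ)) ∂P/∂x
u_g = −(−2.9×10⁻³)/(−6.62×10⁻⁵ × 1.09) = −40.2 m/s;  v_g = (0.96×10⁻³)/(−6.62×10⁻⁵ × 1.09) = −13.3 m/s
|V_g| = √(u_g² + v_g²) = 42.3 m/s

42 m/s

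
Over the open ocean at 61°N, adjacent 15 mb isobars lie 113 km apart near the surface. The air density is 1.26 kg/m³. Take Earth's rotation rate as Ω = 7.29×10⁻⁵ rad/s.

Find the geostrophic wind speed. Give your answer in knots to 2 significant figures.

Coriolis parameter at 61°N:
f = 2Ω sin φ = 2 × 7.29×10⁻⁵ × sin 61° = 1.28×10⁻⁴ s⁻¹
Pressure gradient: |∂P/∂n| = 1500 Pa / 113000 m = 1.33×10⁻² Pa/m
Geostrophic balance (pressure-gradient force = Coriolis force):
V_g = (1/(fρ)) |∂P/∂n| = 1.33×10⁻² / (1.28×10⁻⁴ × 1.26) = 82.6 m/s
Converting: 82.6 m/s × 1.944 = 160 knots

160 knots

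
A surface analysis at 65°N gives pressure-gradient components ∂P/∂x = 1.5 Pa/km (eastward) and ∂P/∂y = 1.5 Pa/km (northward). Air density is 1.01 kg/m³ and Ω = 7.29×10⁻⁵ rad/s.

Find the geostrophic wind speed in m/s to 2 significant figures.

16 m/s

Coriolis parameter at 65°N:
f = 2Ω sin φ = 2 × 7.29×10⁻⁵ × sin 65° = 1.32×10⁻⁴ s⁻¹
Component geostrophic relations (x east, y north):
u_g = −(1/(fρ)) ∂P/∂y,  v_g = (1/(fρ)) ∂P/∂x
u_g = −(1.5×10⁻³)/(1.32×10⁻⁴ × 1.01) = −11.2 m/s;  v_g = (1.5×10⁻³)/(1.32×10⁻⁴ × 1.01) = 11.2 m/s
|V_g| = √(u_g² + v_g²) = 15.9 m/s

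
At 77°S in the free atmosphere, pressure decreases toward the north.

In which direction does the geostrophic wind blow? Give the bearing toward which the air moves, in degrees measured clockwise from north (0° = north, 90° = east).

270°

The pressure-gradient force points toward the north (bearing 000°).
Geostrophic balance: in the Southern Hemisphere the Coriolis force deflects motion to the left, so the geostrophic wind blows 90° to the left of the pressure-gradient force (low pressure on the right).
Rotating 000° by 90° counterclockwise gives 270° — the wind blows toward the west.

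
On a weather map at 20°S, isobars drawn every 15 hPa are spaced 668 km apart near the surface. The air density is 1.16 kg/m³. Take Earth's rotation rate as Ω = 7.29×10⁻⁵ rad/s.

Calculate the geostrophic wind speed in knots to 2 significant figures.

Coriolis parameter at 20°S:
f = 2Ω sin φ = 2 × 7.29×10⁻⁵ × sin 20° = 4.99×10⁻⁵ s⁻¹
Pressure gradient: |∂P/∂n| = 1500 Pa / 668000 m = 2.25×10⁻³ Pa/m
Geostrophic balance (pressure-gradient force = Coriolis force):
V_g = (1/(fρ)) |∂P/∂n| = 2.25×10⁻³ / (4.99×10⁻⁵ × 1.16) = 38.8 m/s
Converting: 38.8 m/s × 1.944 = 75 knots

75 knots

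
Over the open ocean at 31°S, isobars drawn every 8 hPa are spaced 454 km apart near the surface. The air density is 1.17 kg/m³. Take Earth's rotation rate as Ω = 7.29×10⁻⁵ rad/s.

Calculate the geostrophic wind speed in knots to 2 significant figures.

39 knots

Coriolis parameter at 31°S:
f = 2Ω sin φ = 2 × 7.29×10⁻⁵ × sin 31° = 7.51×10⁻⁵ s⁻¹
Pressure gradient: |∂P/∂n| = 800 Pa / 454000 m = 1.76×10⁻³ Pa/m
Geostrophic balance (pressure-gradient force = Coriolis force):
V_g = (1/(fρ)) |∂P/∂n| = 1.76×10⁻³ / (7.51×10⁻⁵ × 1.17) = 20.1 m/s
Converting: 20.1 m/s × 1.944 = 39 knots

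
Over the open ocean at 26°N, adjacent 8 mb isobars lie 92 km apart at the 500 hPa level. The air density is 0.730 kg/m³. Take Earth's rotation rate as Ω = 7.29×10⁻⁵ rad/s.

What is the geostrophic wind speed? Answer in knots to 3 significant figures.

Coriolis parameter at 26°N:
f = 2Ω sin φ = 2 × 7.29×10⁻⁵ × sin 26° = 6.39×10⁻⁵ s⁻¹
Pressure gradient: |∂P/∂n| = 800 Pa / 92000 m = 8.70×10⁻³ Pa/m
Geostrophic balance (pressure-gradient force = Coriolis force):
V_g = (1/(fρ)) |∂P/∂n| = 8.70×10⁻³ / (6.39×10⁻⁵ × 0.730) = 186 m/s
Converting: 186 m/s × 1.944 = 362 knots

362 knots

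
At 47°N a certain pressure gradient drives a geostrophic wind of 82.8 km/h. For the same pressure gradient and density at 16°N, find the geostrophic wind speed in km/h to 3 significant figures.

With the same pressure gradient and density, V_g ∝ 1/f ∝ 1/sin φ.
V₂ = V₁ · sin φ₁ / sin φ₂ = 82.8 × sin 47° / sin 16°
V₂ = 82.8 × 0.7314/0.2756 = 220 km/h

220 km/h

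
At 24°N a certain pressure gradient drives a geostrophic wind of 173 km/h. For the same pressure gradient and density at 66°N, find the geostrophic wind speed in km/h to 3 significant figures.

With the same pressure gradient and density, V_g ∝ 1/f ∝ 1/sin φ.
V₂ = V₁ · sin φ₁ / sin φ₂ = 173 × sin 24° / sin 66°
V₂ = 173 × 0.4067/0.9135 = 77.0 km/h

77.0 km/h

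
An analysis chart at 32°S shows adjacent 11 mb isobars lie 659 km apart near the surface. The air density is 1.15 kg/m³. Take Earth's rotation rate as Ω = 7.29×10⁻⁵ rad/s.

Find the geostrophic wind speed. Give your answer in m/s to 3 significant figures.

18.8 m/s

Coriolis parameter at 32°S:
f = 2Ω sin φ = 2 × 7.29×10⁻⁵ × sin 32° = 7.73×10⁻⁵ s⁻¹
Pressure gradient: |∂P/∂n| = 1100 Pa / 659000 m = 1.67×10⁻³ Pa/m
Geostrophic balance (pressure-gradient force = Coriolis force):
V_g = (1/(fρ)) |∂P/∂n| = 1.67×10⁻³ / (7.73×10⁻⁵ × 1.15) = 18.8 m/s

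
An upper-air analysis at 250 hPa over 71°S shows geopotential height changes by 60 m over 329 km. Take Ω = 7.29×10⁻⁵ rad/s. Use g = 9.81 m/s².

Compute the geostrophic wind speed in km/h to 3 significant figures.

46.7 km/h

Coriolis parameter at 71°S:
f = 2Ω sin φ = 2 × 7.29×10⁻⁵ × sin 71° = 1.38×10⁻⁴ s⁻¹
Height gradient: |∂Z/∂n| = 60 m / 329000 m = 1.82×10⁻⁴
On a pressure surface, geostrophic balance gives V_g = (g/f)|∂Z/∂n|:
V_g = 9.81 × 1.82×10⁻⁴ / 1.38×10⁻⁴ = 13.0 m/s
Converting: 13.0 m/s × 3.6 = 46.7 km/h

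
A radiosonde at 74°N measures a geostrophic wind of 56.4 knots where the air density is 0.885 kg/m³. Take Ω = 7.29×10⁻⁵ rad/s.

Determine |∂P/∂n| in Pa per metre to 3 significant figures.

Coriolis parameter at 74°N:
f = 2Ω sin φ = 2 × 7.29×10⁻⁵ × sin 74° = 1.40×10⁻⁴ s⁻¹
Wind speed in SI: 56.4 knots = 29.0 m/s
Geostrophic balance rearranged: |∂P/∂n| = f ρ V_g
|∂P/∂n| = 1.40×10⁻⁴ × 0.885 × 29.0 = 3.60×10⁻³ Pa/m

3.60×10⁻³ Pa/m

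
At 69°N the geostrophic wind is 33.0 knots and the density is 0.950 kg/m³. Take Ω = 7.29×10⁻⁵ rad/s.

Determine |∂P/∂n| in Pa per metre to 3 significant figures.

Coriolis parameter at 69°N:
f = 2Ω sin φ = 2 × 7.29×10⁻⁵ × sin 69° = 1.36×10⁻⁴ s⁻¹
Wind speed in SI: 33.0 knots = 17.0 m/s
Geostrophic balance rearranged: |∂P/∂n| = f ρ V_g
|∂P/∂n| = 1.36×10⁻⁴ × 0.950 × 17.0 = 2.20×10⁻³ Pa/m

2.20×10⁻³ Pa/m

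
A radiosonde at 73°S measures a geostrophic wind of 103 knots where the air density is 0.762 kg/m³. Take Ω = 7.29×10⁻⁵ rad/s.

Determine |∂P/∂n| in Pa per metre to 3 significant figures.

5.63×10⁻³ Pa/m

Coriolis parameter at 73°S:
f = 2Ω sin φ = 2 × 7.29×10⁻⁵ × sin 73° = 1.39×10⁻⁴ s⁻¹
Wind speed in SI: 103 knots = 53.0 m/s
Geostrophic balance rearranged: |∂P/∂n| = f ρ V_g
|∂P/∂n| = 1.39×10⁻⁴ × 0.762 × 53.0 = 5.63×10⁻³ Pa/m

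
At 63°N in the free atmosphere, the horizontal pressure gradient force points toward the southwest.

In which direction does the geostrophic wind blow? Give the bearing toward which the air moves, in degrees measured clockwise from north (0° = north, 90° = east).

The pressure-gradient force points toward the southwest (bearing 225°).
Geostrophic balance: in the Northern Hemisphere the Coriolis force deflects motion to the right, so the geostrophic wind blows 90° to the right of the pressure-gradient force (low pressure on the left).
Rotating 225° by 90° clockwise gives 315° — the wind blows toward the northwest.

315°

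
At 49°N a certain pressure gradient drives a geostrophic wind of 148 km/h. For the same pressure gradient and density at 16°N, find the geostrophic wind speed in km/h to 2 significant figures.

410 km/h

With the same pressure gradient and density, V_g ∝ 1/f ∝ 1/sin φ.
V₂ = V₁ · sin φ₁ / sin φ₂ = 148 × sin 49° / sin 16°
V₂ = 148 × 0.7547/0.2756 = 410 km/h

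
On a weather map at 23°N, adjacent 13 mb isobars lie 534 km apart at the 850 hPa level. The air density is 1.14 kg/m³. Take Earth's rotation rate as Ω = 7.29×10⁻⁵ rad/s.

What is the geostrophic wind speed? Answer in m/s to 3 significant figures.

37.5 m/s

Coriolis parameter at 23°N:
f = 2Ω sin φ = 2 × 7.29×10⁻⁵ × sin 23° = 5.70×10⁻⁵ s⁻¹
Pressure gradient: |∂P/∂n| = 1300 Pa / 534000 m = 2.43×10⁻³ Pa/m
Geostrophic balance (pressure-gradient force = Coriolis force):
V_g = (1/(fρ)) |∂P/∂n| = 2.43×10⁻³ / (5.70×10⁻⁵ × 1.14) = 37.5 m/s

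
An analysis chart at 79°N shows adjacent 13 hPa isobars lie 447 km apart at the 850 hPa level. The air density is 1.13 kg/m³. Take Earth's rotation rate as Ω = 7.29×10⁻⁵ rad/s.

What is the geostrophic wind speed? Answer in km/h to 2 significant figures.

65 km/h

Coriolis parameter at 79°N:
f = 2Ω sin φ = 2 × 7.29×10⁻⁵ × sin 79° = 1.43×10⁻⁴ s⁻¹
Pressure gradient: |∂P/∂n| = 1300 Pa / 447000 m = 2.91×10⁻³ Pa/m
Geostrophic balance (pressure-gradient force = Coriolis force):
V_g = (1/(fρ)) |∂P/∂n| = 2.91×10⁻³ / (1.43×10⁻⁴ × 1.13) = 18.0 m/s
Converting: 18.0 m/s × 3.6 = 65 km/h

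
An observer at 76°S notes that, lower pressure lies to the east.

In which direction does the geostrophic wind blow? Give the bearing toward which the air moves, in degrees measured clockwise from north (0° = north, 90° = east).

The pressure-gradient force points toward the east (bearing 090°).
Geostrophic balance: in the Southern Hemisphere the Coriolis force deflects motion to the left, so the geostrophic wind blows 90° to the left of the pressure-gradient force (low pressure on the right).
Rotating 090° by 90° counterclockwise gives 000° — the wind blows toward the north.

000°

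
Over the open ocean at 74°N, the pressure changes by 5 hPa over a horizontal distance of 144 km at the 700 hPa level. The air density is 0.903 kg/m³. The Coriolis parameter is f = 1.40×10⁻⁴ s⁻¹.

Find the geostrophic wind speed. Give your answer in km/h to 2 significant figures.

Pressure gradient: |∂P/∂n| = 500 Pa / 144000 m = 3.47×10⁻³ Pa/m
Geostrophic balance (pressure-gradient force = Coriolis force):
V_g = (1/(fρ)) |∂P/∂n| = 3.47×10⁻³ / (1.40×10⁻⁴ × 0.903) = 27.5 m/s
Converting: 27.5 m/s × 3.6 = 99 km/h

99 km/h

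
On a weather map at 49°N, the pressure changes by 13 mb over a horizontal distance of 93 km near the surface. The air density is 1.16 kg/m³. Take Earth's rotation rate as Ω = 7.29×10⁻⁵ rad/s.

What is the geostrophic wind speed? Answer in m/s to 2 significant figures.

Coriolis parameter at 49°N:
f = 2Ω sin φ = 2 × 7.29×10⁻⁵ × sin 49° = 1.10×10⁻⁴ s⁻¹
Pressure gradient: |∂P/∂n| = 1300 Pa / 93000 m = 1.40×10⁻² Pa/m
Geostrophic balance (pressure-gradient force = Coriolis force):
V_g = (1/(fρ)) |∂P/∂n| = 1.40×10⁻² / (1.10×10⁻⁴ × 1.16) = 110 m/s

110 m/s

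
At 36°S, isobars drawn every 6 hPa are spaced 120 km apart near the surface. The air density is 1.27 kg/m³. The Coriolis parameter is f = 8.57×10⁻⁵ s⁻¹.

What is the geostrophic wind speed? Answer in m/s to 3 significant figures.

45.9 m/s

Pressure gradient: |∂P/∂n| = 600 Pa / 120000 m = 5.00×10⁻³ Pa/m
Geostrophic balance (pressure-gradient force = Coriolis force):
V_g = (1/(fρ)) |∂P/∂n| = 5.00×10⁻³ / (8.57×10⁻⁵ × 1.27) = 45.9 m/s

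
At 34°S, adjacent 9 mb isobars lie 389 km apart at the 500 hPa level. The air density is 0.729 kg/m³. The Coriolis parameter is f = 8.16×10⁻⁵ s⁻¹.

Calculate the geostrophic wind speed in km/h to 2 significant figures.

Pressure gradient: |∂P/∂n| = 900 Pa / 389000 m = 2.31×10⁻³ Pa/m
Geostrophic balance (pressure-gradient force = Coriolis force):
V_g = (1/(fρ)) |∂P/∂n| = 2.31×10⁻³ / (8.16×10⁻⁵ × 0.729) = 38.9 m/s
Converting: 38.9 m/s × 3.6 = 140 km/h

140 km/h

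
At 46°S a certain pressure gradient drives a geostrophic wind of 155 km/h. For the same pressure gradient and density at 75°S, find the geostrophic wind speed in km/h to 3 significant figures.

115 km/h

With the same pressure gradient and density, V_g ∝ 1/f ∝ 1/sin φ.
V₂ = V₁ · sin φ₁ / sin φ₂ = 155 × sin 46° / sin 75°
V₂ = 155 × 0.7193/0.9659 = 115 km/h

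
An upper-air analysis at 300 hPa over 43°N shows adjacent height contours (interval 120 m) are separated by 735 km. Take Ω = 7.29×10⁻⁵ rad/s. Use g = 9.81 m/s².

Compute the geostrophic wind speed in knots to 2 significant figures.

Coriolis parameter at 43°N:
f = 2Ω sin φ = 2 × 7.29×10⁻⁵ × sin 43° = 9.94×10⁻⁵ s⁻¹
Height gradient: |∂Z/∂n| = 120 m / 735000 m = 1.63×10⁻⁴
On a pressure surface, geostrophic balance gives V_g = (g/f)|∂Z/∂n|:
V_g = 9.81 × 1.63×10⁻⁴ / 9.94×10⁻⁵ = 16.1 m/s
Converting: 16.1 m/s × 1.944 = 31 knots

31 knots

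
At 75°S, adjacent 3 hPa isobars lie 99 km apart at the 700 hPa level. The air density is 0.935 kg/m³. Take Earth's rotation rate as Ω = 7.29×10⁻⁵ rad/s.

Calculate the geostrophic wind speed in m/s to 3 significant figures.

Coriolis parameter at 75°S:
f = 2Ω sin φ = 2 × 7.29×10⁻⁵ × sin 75° = 1.41×10⁻⁴ s⁻¹
Pressure gradient: |∂P/∂n| = 300 Pa / 99000 m = 3.03×10⁻³ Pa/m
Geostrophic balance (pressure-gradient force = Coriolis force):
V_g = (1/(fρ)) |∂P/∂n| = 3.03×10⁻³ / (1.41×10⁻⁴ × 0.935) = 23.0 m/s

23.0 m/s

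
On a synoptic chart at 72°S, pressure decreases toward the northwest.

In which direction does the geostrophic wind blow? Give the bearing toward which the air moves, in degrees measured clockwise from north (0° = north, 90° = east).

The pressure-gradient force points toward the northwest (bearing 315°).
Geostrophic balance: in the Southern Hemisphere the Coriolis force deflects motion to the left, so the geostrophic wind blows 90° to the left of the pressure-gradient force (low pressure on the right).
Rotating 315° by 90° counterclockwise gives 225° — the wind blows toward the southwest.

225°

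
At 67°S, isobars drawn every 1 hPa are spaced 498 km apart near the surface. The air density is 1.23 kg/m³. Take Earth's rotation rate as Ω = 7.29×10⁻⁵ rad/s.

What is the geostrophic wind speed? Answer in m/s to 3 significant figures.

1.22 m/s

Coriolis parameter at 67°S:
f = 2Ω sin φ = 2 × 7.29×10⁻⁵ × sin 67° = 1.34×10⁻⁴ s⁻¹
Pressure gradient: |∂P/∂n| = 100 Pa / 498000 m = 2.01×10⁻⁴ Pa/m
Geostrophic balance (pressure-gradient force = Coriolis force):
V_g = (1/(fρ)) |∂P/∂n| = 2.01×10⁻⁴ / (1.34×10⁻⁴ × 1.23) = 1.22 m/s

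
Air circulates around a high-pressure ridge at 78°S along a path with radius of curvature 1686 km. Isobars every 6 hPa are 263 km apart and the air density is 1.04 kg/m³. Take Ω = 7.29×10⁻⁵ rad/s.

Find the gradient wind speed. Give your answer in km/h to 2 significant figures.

Coriolis parameter at 78°S:
f = 2Ω sin φ = 2 × 7.29×10⁻⁵ × sin 78° = 1.43×10⁻⁴ s⁻¹
Pressure gradient: |∂P/∂n| = 600 Pa / 263000 m = 2.28×10⁻³ Pa/m
Geostrophic speed: V_g = |∂P/∂n|/(fρ) = 2.28×10⁻³/(1.43×10⁻⁴ × 1.04) = 15.4 m/s
Around a high, pressure-gradient force acts outward with centrifugal, so Coriolis balances both:
fV = (1/ρ)|∂P/∂n| + V²/R  →  V² − fR·V + fR·V_g = 0
With fR = 1.43×10⁻⁴ × 1686×10³ m = 240 m/s:
V = [fR − √((fR)² − 4 fR V_g)]/2 = [240 − √(240² − 4×240×15.4)]/2 = 16.5 m/s
Supergeostrophic (V > V_g = 15.4 m/s), as expected around a high.
Converting: 16.5 m/s × 3.6 = 59 km/h

59 km/h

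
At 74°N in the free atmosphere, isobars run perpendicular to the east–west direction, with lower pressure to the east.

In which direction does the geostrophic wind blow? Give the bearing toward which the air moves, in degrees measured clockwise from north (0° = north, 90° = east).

The pressure-gradient force points toward the east (bearing 090°).
Geostrophic balance: in the Northern Hemisphere the Coriolis force deflects motion to the right, so the geostrophic wind blows 90° to the right of the pressure-gradient force (low pressure on the left).
Rotating 090° by 90° clockwise gives 180° — the wind blows toward the south.

180°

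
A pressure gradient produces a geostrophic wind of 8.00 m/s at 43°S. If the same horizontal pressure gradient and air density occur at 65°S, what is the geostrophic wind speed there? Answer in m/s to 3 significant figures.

With the same pressure gradient and density, V_g ∝ 1/f ∝ 1/sin φ.
V₂ = V₁ · sin φ₁ / sin φ₂ = 8.00 × sin 43° / sin 65°
V₂ = 8.00 × 0.6820/0.9063 = 6.02 m/s

6.02 m/s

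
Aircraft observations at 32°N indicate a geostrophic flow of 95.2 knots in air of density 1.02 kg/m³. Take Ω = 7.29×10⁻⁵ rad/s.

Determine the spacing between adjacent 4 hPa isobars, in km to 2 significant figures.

Coriolis parameter at 32°N:
f = 2Ω sin φ = 2 × 7.29×10⁻⁵ × sin 32° = 7.73×10⁻⁵ s⁻¹
Wind speed in SI: 95.2 knots = 49.0 m/s
Geostrophic balance rearranged: |∂P/∂n| = f ρ V_g
|∂P/∂n| = 7.73×10⁻⁵ × 1.02 × 49.0 = 3.86×10⁻³ Pa/m
Isobar spacing: Δn = ΔP/|∂P/∂n| = 400 Pa / 3.86×10⁻³ Pa/m = 103638 m ≈ 100 km

100 km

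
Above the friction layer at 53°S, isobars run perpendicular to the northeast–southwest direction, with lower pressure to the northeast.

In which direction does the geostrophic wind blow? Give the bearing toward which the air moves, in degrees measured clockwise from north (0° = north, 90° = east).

315°

The pressure-gradient force points toward the northeast (bearing 045°).
Geostrophic balance: in the Southern Hemisphere the Coriolis force deflects motion to the left, so the geostrophic wind blows 90° to the left of the pressure-gradient force (low pressure on the right).
Rotating 045° by 90° counterclockwise gives 315° — the wind blows toward the northwest.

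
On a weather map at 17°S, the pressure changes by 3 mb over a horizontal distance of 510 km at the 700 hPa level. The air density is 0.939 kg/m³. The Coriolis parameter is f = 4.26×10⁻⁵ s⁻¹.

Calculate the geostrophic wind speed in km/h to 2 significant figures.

53 km/h

Pressure gradient: |∂P/∂n| = 300 Pa / 510000 m = 5.88×10⁻⁴ Pa/m
Geostrophic balance (pressure-gradient force = Coriolis force):
V_g = (1/(fρ)) |∂P/∂n| = 5.88×10⁻⁴ / (4.26×10⁻⁵ × 0.939) = 14.7 m/s
Converting: 14.7 m/s × 3.6 = 53 km/h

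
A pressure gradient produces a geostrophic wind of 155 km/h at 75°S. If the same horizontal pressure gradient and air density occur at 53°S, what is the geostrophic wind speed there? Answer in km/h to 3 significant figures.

187 km/h

With the same pressure gradient and density, V_g ∝ 1/f ∝ 1/sin φ.
V₂ = V₁ · sin φ₁ / sin φ₂ = 155 × sin 75° / sin 53°
V₂ = 155 × 0.9659/0.7986 = 187 km/h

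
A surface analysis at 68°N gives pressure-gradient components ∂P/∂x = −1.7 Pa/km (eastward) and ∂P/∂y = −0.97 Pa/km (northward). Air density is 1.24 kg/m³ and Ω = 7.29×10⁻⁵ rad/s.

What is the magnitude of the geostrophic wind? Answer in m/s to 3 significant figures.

Coriolis parameter at 68°N:
f = 2Ω sin φ = 2 × 7.29×10⁻⁵ × sin 68° = 1.35×10⁻⁴ s⁻¹
Component geostrophic relations (x east, y north):
u_g = −(1/(fρ)) ∂P/∂y,  v_g = (1/(fρ)) ∂P/∂x
u_g = −(−0.97×10⁻³)/(1.35×10⁻⁴ × 1.24) = 5.79 m/s;  v_g = (−1.7×10⁻³)/(1.35×10⁻⁴ × 1.24) = −10.1 m/s
|V_g| = √(u_g² + v_g²) = 11.7 m/s

11.7 m/s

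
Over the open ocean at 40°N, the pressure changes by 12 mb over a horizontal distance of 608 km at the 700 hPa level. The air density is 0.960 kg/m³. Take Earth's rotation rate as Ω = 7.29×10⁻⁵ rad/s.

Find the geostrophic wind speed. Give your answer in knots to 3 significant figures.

Coriolis parameter at 40°N:
f = 2Ω sin φ = 2 × 7.29×10⁻⁵ × sin 40° = 9.37×10⁻⁵ s⁻¹
Pressure gradient: |∂P/∂n| = 1200 Pa / 608000 m = 1.97×10⁻³ Pa/m
Geostrophic balance (pressure-gradient force = Coriolis force):
V_g = (1/(fρ)) |∂P/∂n| = 1.97×10⁻³ / (9.37×10⁻⁵ × 0.960) = 21.9 m/s
Converting: 21.9 m/s × 1.944 = 42.6 knots

42.6 knots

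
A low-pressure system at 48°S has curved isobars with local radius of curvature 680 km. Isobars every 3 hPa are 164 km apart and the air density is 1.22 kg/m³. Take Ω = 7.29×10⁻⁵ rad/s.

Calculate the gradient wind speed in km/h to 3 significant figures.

42.9 km/h

Coriolis parameter at 48°S:
f = 2Ω sin φ = 2 × 7.29×10⁻⁵ × sin 48° = 1.08×10⁻⁴ s⁻¹
Pressure gradient: |∂P/∂n| = 300 Pa / 164000 m = 1.83×10⁻³ Pa/m
Geostrophic speed: V_g = |∂P/∂n|/(fρ) = 1.83×10⁻³/(1.08×10⁻⁴ × 1.22) = 13.8 m/s
Around a low, centrifugal force acts outward with Coriolis, so pressure-gradient force balances both:
(1/ρ)|∂P/∂n| = fV + V²/R  →  V² + fR·V − fR·V_g = 0
With fR = 1.08×10⁻⁴ × 680×10³ m = 73.7 m/s:
V = [−fR + √((fR)² + 4 fR V_g)]/2 = [−73.7 + √(73.7² + 4×73.7×13.8)]/2 = 11.9 m/s
Subgeostrophic (V < V_g = 13.8 m/s), as expected around a low.
Converting: 11.9 m/s × 3.6 = 42.9 km/h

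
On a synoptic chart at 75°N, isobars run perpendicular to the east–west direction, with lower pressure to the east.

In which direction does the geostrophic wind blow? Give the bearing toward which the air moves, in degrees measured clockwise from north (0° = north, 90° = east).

The pressure-gradient force points toward the east (bearing 090°).
Geostrophic balance: in the Northern Hemisphere the Coriolis force deflects motion to the right, so the geostrophic wind blows 90° to the right of the pressure-gradient force (low pressure on the left).
Rotating 090° by 90° clockwise gives 180° — the wind blows toward the south.

180°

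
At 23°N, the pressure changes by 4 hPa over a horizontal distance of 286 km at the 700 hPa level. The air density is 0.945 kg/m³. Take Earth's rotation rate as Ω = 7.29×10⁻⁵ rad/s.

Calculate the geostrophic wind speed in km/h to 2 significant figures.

Coriolis parameter at 23°N:
f = 2Ω sin φ = 2 × 7.29×10⁻⁵ × sin 23° = 5.70×10⁻⁵ s⁻¹
Pressure gradient: |∂P/∂n| = 400 Pa / 286000 m = 1.40×10⁻³ Pa/m
Geostrophic balance (pressure-gradient force = Coriolis force):
V_g = (1/(fρ)) |∂P/∂n| = 1.40×10⁻³ / (5.70×10⁻⁵ × 0.945) = 26.0 m/s
Converting: 26.0 m/s × 3.6 = 94 km/h

94 km/h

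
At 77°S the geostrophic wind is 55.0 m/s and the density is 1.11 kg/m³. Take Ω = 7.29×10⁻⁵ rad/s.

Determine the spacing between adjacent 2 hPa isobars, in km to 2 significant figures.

Coriolis parameter at 77°S:
f = 2Ω sin φ = 2 × 7.29×10⁻⁵ × sin 77° = 1.42×10⁻⁴ s⁻¹
Geostrophic balance rearranged: |∂P/∂n| = f ρ V_g
|∂P/∂n| = 1.42×10⁻⁴ × 1.11 × 55.0 = 8.67×10⁻³ Pa/m
Isobar spacing: Δn = ΔP/|∂P/∂n| = 200 Pa / 8.67×10⁻³ Pa/m = 23060 m ≈ 23 km

23 km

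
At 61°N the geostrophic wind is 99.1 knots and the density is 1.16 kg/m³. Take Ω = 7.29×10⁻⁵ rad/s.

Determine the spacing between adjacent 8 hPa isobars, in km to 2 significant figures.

Coriolis parameter at 61°N:
f = 2Ω sin φ = 2 × 7.29×10⁻⁵ × sin 61° = 1.28×10⁻⁴ s⁻¹
Wind speed in SI: 99.1 knots = 51.0 m/s
Geostrophic balance rearranged: |∂P/∂n| = f ρ V_g
|∂P/∂n| = 1.28×10⁻⁴ × 1.16 × 51.0 = 7.54×10⁻³ Pa/m
Isobar spacing: Δn = ΔP/|∂P/∂n| = 800 Pa / 7.54×10⁻³ Pa/m = 106082 m ≈ 110 km

110 km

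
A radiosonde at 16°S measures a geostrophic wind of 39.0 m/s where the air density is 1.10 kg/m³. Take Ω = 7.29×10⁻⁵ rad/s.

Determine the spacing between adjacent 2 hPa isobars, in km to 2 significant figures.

120 km

Coriolis parameter at 16°S:
f = 2Ω sin φ = 2 × 7.29×10⁻⁵ × sin 16° = 4.02×10⁻⁵ s⁻¹
Geostrophic balance rearranged: |∂P/∂n| = f ρ V_g
|∂P/∂n| = 4.02×10⁻⁵ × 1.10 × 39.0 = 1.72×10⁻³ Pa/m
Isobar spacing: Δn = ΔP/|∂P/∂n| = 200 Pa / 1.72×10⁻³ Pa/m = 116005 m ≈ 120 km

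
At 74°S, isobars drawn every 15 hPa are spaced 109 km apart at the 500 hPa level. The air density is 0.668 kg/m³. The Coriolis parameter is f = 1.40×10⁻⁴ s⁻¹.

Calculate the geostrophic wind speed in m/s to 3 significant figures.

Pressure gradient: |∂P/∂n| = 1500 Pa / 109000 m = 1.38×10⁻² Pa/m
Geostrophic balance (pressure-gradient force = Coriolis force):
V_g = (1/(fρ)) |∂P/∂n| = 1.38×10⁻² / (1.40×10⁻⁴ × 0.668) = 147 m/s

147 m/s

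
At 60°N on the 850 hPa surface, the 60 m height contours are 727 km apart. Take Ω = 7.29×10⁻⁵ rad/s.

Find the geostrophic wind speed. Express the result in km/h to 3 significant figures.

Coriolis parameter at 60°N:
f = 2Ω sin φ = 2 × 7.29×10⁻⁵ × sin 60° = 1.26×10⁻⁴ s⁻¹
Height gradient: |∂Z/∂n| = 60 m / 727000 m = 8.25×10⁻⁵
On a pressure surface, geostrophic balance gives V_g = (g/f)|∂Z/∂n|:
V_g = 9.81 × 8.25×10⁻⁵ / 1.26×10⁻⁴ = 6.41 m/s
Converting: 6.41 m/s × 3.6 = 23.1 km/h

23.1 km/h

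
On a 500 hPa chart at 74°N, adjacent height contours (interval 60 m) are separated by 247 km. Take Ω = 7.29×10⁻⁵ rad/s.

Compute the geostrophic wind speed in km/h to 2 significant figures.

61 km/h

Coriolis parameter at 74°N:
f = 2Ω sin φ = 2 × 7.29×10⁻⁵ × sin 74° = 1.40×10⁻⁴ s⁻¹
Height gradient: |∂Z/∂n| = 60 m / 247000 m = 2.43×10⁻⁴
On a pressure surface, geostrophic balance gives V_g = (g/f)|∂Z/∂n|:
V_g = 9.81 × 2.43×10⁻⁴ / 1.40×10⁻⁴ = 17.0 m/s
Converting: 17.0 m/s × 3.6 = 61 km/h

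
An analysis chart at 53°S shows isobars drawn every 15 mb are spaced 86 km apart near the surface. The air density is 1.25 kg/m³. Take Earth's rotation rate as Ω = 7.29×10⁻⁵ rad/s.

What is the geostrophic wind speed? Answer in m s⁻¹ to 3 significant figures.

120 m s⁻¹

Coriolis parameter at 53°S:
f = 2Ω sin φ = 2 × 7.29×10⁻⁵ × sin 53° = 1.16×10⁻⁴ s⁻¹
Pressure gradient: |∂P/∂n| = 1500 Pa / 86000 m = 1.74×10⁻² Pa/m
Geostrophic balance (pressure-gradient force = Coriolis force):
V_g = (1/(fρ)) |∂P/∂n| = 1.74×10⁻² / (1.16×10⁻⁴ × 1.25) = 120 m/s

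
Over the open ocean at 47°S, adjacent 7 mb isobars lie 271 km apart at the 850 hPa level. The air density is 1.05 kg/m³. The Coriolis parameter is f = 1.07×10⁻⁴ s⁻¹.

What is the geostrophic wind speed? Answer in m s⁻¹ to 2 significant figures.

Pressure gradient: |∂P/∂n| = 700 Pa / 271000 m = 2.58×10⁻³ Pa/m
Geostrophic balance (pressure-gradient force = Coriolis force):
V_g = (1/(fρ)) |∂P/∂n| = 2.58×10⁻³ / (1.07×10⁻⁴ × 1.05) = 23.0 m/s

23 m s⁻¹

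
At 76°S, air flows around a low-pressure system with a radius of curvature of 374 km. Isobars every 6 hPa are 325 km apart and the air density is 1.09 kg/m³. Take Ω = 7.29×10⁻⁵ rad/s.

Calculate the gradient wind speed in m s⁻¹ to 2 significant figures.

Coriolis parameter at 76°S:
f = 2Ω sin φ = 2 × 7.29×10⁻⁵ × sin 76° = 1.41×10⁻⁴ s⁻¹
Pressure gradient: |∂P/∂n| = 600 Pa / 325000 m = 1.85×10⁻³ Pa/m
Geostrophic speed: V_g = |∂P/∂n|/(fρ) = 1.85×10⁻³/(1.41×10⁻⁴ × 1.09) = 12.0 m/s
Around a low, centrifugal force acts outward with Coriolis, so pressure-gradient force balances both:
(1/ρ)|∂P/∂n| = fV + V²/R  →  V² + fR·V − fR·V_g = 0
With fR = 1.41×10⁻⁴ × 374×10³ m = 52.9 m/s:
V = [−fR + √((fR)² + 4 fR V_g)]/2 = [−52.9 + √(52.9² + 4×52.9×12)]/2 = 10.1 m/s
Subgeostrophic (V < V_g = 12 m/s), as expected around a low.

10 m s⁻¹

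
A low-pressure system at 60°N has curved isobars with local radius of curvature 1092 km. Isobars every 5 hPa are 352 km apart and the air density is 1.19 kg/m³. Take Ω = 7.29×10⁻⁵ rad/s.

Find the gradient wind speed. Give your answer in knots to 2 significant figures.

Coriolis parameter at 60°N:
f = 2Ω sin φ = 2 × 7.29×10⁻⁵ × sin 60° = 1.26×10⁻⁴ s⁻¹
Pressure gradient: |∂P/∂n| = 500 Pa / 352000 m = 1.42×10⁻³ Pa/m
Geostrophic speed: V_g = |∂P/∂n|/(fρ) = 1.42×10⁻³/(1.26×10⁻⁴ × 1.19) = 9.45 m/s
Around a low, centrifugal force acts outward with Coriolis, so pressure-gradient force balances both:
(1/ρ)|∂P/∂n| = fV + V²/R  →  V² + fR·V − fR·V_g = 0
With fR = 1.26×10⁻⁴ × 1092×10³ m = 138 m/s:
V = [−fR + √((fR)² + 4 fR V_g)]/2 = [−138 + √(138² + 4×138×9.45)]/2 = 8.88 m/s
Subgeostrophic (V < V_g = 9.45 m/s), as expected around a low.
Converting: 8.88 m/s × 1.944 = 17 knots

17 knots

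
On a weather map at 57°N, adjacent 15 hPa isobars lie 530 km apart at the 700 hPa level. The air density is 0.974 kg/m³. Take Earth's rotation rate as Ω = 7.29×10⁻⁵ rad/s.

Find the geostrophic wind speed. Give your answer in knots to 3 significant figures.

Coriolis parameter at 57°N:
f = 2Ω sin φ = 2 × 7.29×10⁻⁵ × sin 57° = 1.22×10⁻⁴ s⁻¹
Pressure gradient: |∂P/∂n| = 1500 Pa / 530000 m = 2.83×10⁻³ Pa/m
Geostrophic balance (pressure-gradient force = Coriolis force):
V_g = (1/(fρ)) |∂P/∂n| = 2.83×10⁻³ / (1.22×10⁻⁴ × 0.974) = 23.8 m/s
Converting: 23.8 m/s × 1.944 = 46.2 knots

46.2 knots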